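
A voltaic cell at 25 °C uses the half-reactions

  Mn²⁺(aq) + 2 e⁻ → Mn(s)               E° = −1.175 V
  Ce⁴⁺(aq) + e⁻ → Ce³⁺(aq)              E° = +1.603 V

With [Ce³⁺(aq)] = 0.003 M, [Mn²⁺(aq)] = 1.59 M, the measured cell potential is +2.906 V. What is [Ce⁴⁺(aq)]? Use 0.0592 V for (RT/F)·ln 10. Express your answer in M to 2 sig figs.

0.55 M

With Ce⁴⁺/Ce³⁺ at the cathode and Mn²⁺/Mn at the anode, E°cell = +1.603 − (−1.175) = +2.778 V (n = 2).
Since E = E° − (0.0592/n)·log Q, log Q = n(E° − E)/0.0592 = −4.324.
For 2 Ce⁴⁺(aq) + Mn(s) → 2 Ce³⁺(aq) + Mn²⁺(aq), the reaction quotient is Q = ([Ce³⁺(aq)]^2·[Mn²⁺(aq)]) / [Ce⁴⁺(aq)]^2.
Substituting the known concentrations and solving, log [Ce⁴⁺(aq)] = −0.260 and [Ce⁴⁺(aq)] = 0.55 M.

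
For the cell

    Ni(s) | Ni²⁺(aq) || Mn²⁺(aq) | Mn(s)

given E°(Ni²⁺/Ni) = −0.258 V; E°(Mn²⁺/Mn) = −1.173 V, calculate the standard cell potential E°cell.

By convention the left-hand electrode in cell notation is the anode (oxidation) and the right-hand electrode is the cathode (reduction).
E°cell = E°(right) − E°(left) = −1.173 − (−0.258) = −0.915 V.
The negative sign shows that, as written, the cell would require an external voltage to drive the reaction.

−0.915 V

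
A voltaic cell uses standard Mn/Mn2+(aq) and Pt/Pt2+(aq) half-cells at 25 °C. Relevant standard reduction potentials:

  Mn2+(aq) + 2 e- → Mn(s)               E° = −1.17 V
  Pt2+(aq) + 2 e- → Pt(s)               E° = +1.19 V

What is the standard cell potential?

The Pt²⁺/Pt couple has the higher E°, so Pt ion is reduced (cathode) and Mn is oxidized (anode).
E°cell = E°(cathode) − E°(anode) = +1.19 − (−1.17) = +2.36 V.

+2.36 V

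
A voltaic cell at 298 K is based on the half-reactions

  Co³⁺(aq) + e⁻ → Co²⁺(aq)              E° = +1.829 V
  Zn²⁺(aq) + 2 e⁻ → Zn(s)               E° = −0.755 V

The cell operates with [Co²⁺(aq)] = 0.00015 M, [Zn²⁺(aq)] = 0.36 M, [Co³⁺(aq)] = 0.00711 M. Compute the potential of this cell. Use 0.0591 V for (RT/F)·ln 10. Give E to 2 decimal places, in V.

Co³⁺/Co²⁺ is reduced (cathode, E° = +1.829 V) and Zn²⁺/Zn is oxidized (anode).
E°cell = +1.829 − (−0.755) = +2.584 V, with n = 2 electrons transferred.
The balanced reaction is 2 Co³⁺(aq) + Zn(s) → 2 Co²⁺(aq) + Zn²⁺(aq), so Q = ([Co²⁺(aq)]^2·[Zn²⁺(aq)]) / [Co³⁺(aq)]^2 = 0.00016 and log Q = −3.795.
Applying E = E° − (RT ln10/nF)·log Q gives +2.584 − (0.0591/2)(−3.795) = +2.70 V.

+2.70 V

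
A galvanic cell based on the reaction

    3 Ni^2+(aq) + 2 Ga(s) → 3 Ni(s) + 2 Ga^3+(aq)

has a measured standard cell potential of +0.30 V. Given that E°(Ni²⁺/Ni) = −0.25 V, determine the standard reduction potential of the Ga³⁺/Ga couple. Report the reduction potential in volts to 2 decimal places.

In the reaction as written the Ni²⁺/Ni couple is reduced (cathode) and Ga³⁺/Ga is oxidized (anode), so E°cell = E°(Ni²⁺/Ni) − E°(Ga³⁺/Ga).
E°(Ga³⁺/Ga) = E°(cathode) − E°cell = −0.25 − (+0.30) = −0.55 V.

−0.55 V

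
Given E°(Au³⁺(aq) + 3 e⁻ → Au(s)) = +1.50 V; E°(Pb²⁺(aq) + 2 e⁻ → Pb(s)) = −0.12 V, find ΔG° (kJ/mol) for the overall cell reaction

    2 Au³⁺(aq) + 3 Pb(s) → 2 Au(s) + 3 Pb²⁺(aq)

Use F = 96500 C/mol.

In the reaction as written Au³⁺(aq) is reduced, so the Au³⁺/Au couple is the cathode and Pb²⁺/Pb is the anode.
E°cell = +1.50 − (−0.12) = +1.62 V; balancing electrons gives n = 6.
ΔG° = −nFE°cell = −(6)(96500)(+1.62) J/mol = −938 kJ/mol.

−938 kJ/mol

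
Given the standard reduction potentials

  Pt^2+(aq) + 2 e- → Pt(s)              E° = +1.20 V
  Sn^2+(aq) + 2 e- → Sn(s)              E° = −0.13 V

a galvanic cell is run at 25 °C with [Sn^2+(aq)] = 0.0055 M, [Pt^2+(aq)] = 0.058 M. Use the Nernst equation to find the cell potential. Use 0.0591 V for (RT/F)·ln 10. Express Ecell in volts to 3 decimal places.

+1.360 V

The Pt²⁺/Pt couple has the more positive E°, so it is the cathode; Sn²⁺/Sn is the anode.
E°cell = E°cat − E°an = +1.20 − (−0.13) = +1.33 V; n = 2.
Balancing gives Pt^2+(aq) + Sn(s) → Pt(s) + Sn^2+(aq); hence Q = [Sn^2+(aq)] / [Pt^2+(aq)] = 0.0948 (log Q = −1.023).
By the Nernst equation, E = +1.33 − (0.0591/2)·(−1.023) = +1.360 V.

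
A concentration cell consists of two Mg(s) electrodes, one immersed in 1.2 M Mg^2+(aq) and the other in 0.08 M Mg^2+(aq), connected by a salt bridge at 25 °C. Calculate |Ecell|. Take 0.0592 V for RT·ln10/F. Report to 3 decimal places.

For a concentration cell E°cell = 0, since both electrodes use the same couple.
The compartment with the higher Mg^2+(aq) concentration (1.2 M) acts as the cathode; ions are reduced there and produced at the dilute (0.08 M) anode.
With n = 2, Ecell = −(0.0592/2)·log([dilute]/[conc]) = −(0.0592/2)·log(0.08/1.2) = +0.035 V.

0.035 V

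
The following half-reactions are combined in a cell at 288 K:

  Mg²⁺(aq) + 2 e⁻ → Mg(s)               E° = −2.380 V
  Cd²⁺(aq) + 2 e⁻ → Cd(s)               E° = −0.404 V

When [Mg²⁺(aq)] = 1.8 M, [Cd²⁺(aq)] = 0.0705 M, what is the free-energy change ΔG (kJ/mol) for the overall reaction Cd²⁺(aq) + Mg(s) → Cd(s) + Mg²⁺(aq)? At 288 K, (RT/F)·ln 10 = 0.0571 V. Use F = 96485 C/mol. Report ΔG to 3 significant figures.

The standard cell potential is −0.404 − (−2.380) = +1.976 V, with n = 2 electrons in the balanced equation.
Here Q = [Mg²⁺(aq)] / [Cd²⁺(aq)] = 25.5 (log Q = 1.407), giving E = +1.976 − (0.0571/2)·(1.407) = +1.9358 V.
ΔG = −nFE = −(2)(96485)(+1.9358) J/mol = −374 kJ/mol.

−374 kJ/mol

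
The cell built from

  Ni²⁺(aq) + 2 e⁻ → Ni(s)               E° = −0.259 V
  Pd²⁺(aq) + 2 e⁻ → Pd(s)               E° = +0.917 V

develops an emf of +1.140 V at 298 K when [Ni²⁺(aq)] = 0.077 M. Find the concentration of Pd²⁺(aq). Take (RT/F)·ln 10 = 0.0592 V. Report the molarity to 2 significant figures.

0.0047 M

The Pd²⁺/Pd couple has the larger reduction potential, so it is the cathode: E°cell = +0.917 − (−0.259) = +1.176 V and n = 2.
Rearranging E = E° − (0.0592/n)·log Q gives log Q = 2(+1.176 − (+1.140))/0.0592 = 1.216.
For Pd²⁺(aq) + Ni(s) → Pd(s) + Ni²⁺(aq), the reaction quotient is Q = [Ni²⁺(aq)] / [Pd²⁺(aq)].
Isolating [Pd²⁺(aq)] in Q = 10^{1.216} yields log [Pd²⁺(aq)] = −2.330, i.e. 0.0047 M.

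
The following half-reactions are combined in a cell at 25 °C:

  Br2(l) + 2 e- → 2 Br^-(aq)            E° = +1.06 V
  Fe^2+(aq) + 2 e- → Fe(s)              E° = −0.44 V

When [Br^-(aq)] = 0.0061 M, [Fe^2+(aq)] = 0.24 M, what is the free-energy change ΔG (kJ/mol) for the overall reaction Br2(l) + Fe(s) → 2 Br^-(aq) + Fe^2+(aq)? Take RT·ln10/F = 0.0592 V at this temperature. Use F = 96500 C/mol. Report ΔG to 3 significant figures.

−318 kJ/mol

With Br₂/Br⁻ reduced at the cathode, E°cell = +1.06 − (−0.44) = +1.50 V and n = 2.
The reaction quotient is [Br^-(aq)]^2·[Fe^2+(aq)] = 8.93×10^−6; by Nernst, E = +1.50 − (0.0592/2)(−5.049) = +1.6495 V.
ΔG = −nFE = −(2)(96500)(+1.6495) J/mol = −318 kJ/mol.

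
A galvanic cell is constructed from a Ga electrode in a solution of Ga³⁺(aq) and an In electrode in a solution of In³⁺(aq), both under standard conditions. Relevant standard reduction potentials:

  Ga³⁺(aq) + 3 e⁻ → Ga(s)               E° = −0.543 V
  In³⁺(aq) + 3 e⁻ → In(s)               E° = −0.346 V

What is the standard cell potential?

The In³⁺/In couple has the higher E°, so In ion is reduced (cathode) and Ga is oxidized (anode).
E°cell = E°(cathode) − E°(anode) = −0.346 − (−0.543) = +0.197 V.

+0.197 V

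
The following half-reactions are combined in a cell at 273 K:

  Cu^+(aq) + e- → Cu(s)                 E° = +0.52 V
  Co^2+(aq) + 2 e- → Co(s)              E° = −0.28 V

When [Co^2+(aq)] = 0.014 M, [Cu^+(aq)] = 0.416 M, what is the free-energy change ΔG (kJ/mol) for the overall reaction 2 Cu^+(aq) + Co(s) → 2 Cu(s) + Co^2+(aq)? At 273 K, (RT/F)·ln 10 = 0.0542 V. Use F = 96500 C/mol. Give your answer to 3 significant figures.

With Cu⁺/Cu reduced at the cathode, E°cell = +0.52 − (−0.28) = +0.80 V and n = 2.
Q = [Co^2+(aq)] / [Cu^+(aq)]^2 = 0.0809, so log Q = −1.092 and E = +0.80 − (0.0542/2)(−1.092) = +0.8296 V.
Finally ΔG = −nFE = −(2)(96500 C/mol)(+0.8296 V) = −160 kJ/mol.

−160 kJ/mol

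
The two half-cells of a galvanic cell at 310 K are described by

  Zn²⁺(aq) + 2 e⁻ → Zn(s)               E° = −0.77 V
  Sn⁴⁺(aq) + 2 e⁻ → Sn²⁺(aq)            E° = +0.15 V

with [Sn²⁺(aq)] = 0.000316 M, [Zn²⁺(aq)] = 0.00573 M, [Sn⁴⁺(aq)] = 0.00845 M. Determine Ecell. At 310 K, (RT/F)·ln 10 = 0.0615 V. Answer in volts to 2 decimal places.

Since E°(Sn⁴⁺/Sn²⁺) > E°(Zn²⁺/Zn), Sn⁴⁺/Sn²⁺ serves as the cathode.
The standard potential is +0.15 − (−0.77) = +0.92 V and the balanced reaction transfers n = 2 electrons.
The balanced reaction is Sn⁴⁺(aq) + Zn(s) → Sn²⁺(aq) + Zn²⁺(aq), so Q = ([Sn²⁺(aq)]·[Zn²⁺(aq)]) / [Sn⁴⁺(aq)] = 0.000214 and log Q = −3.669.
By the Nernst equation, E = +0.92 − (0.0615/2)·(−3.669) = +1.03 V.

+1.03 V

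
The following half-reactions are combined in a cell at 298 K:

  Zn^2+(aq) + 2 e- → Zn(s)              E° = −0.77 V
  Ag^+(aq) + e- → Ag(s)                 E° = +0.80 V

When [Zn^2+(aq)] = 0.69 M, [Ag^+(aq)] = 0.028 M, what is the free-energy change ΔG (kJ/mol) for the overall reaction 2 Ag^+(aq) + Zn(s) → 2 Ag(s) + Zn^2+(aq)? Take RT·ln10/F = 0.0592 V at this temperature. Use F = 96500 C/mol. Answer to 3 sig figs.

With Ag⁺/Ag reduced at the cathode, E°cell = +0.80 − (−0.77) = +1.57 V and n = 2.
The reaction quotient is [Zn^2+(aq)] / [Ag^+(aq)]^2 = 880; by Nernst, E = +1.57 − (0.0592/2)(2.945) = +1.4828 V.
Finally ΔG = −nFE = −(2)(96500 C/mol)(+1.4828 V) = −286 kJ/mol.

−286 kJ/mol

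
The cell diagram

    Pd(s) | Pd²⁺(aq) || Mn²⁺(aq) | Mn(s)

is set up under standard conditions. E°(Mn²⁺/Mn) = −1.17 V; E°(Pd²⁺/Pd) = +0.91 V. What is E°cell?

−2.08 V

By convention the left-hand electrode in cell notation is the anode (oxidation) and the right-hand electrode is the cathode (reduction).
E°cell = E°(right) − E°(left) = −1.17 − (+0.91) = −2.08 V.
The negative sign shows that, as written, the cell would require an external voltage to drive the reaction.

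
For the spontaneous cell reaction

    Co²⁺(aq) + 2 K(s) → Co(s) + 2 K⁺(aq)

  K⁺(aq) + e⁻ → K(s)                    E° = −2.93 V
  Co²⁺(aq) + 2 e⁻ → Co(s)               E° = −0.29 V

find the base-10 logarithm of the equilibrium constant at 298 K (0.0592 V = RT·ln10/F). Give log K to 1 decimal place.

log K = 89.2

The Co²⁺/Co couple is reduced (cathode); E°cell = −0.29 − (−2.93) = +2.64 V with n = 2.
At equilibrium E = 0, so log K = nE°cell / 0.0592 = (2)(+2.64) / 0.0592 = 89.2.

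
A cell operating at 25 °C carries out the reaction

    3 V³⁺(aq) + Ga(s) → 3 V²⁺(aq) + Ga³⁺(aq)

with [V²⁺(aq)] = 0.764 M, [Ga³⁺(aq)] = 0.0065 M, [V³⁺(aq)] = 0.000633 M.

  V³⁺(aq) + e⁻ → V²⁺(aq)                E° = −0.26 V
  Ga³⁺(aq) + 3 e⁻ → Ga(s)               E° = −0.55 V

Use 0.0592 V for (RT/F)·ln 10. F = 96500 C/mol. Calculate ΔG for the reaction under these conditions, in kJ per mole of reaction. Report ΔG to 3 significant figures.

−43.6 kJ/mol

The standard cell potential is −0.26 − (−0.55) = +0.29 V, with n = 3 electrons in the balanced equation.
Q = ([V²⁺(aq)]^3·[Ga³⁺(aq)]) / [V³⁺(aq)]^3 = 1.14×10^7, so log Q = 7.058 and E = +0.29 − (0.0592/3)(7.058) = +0.1507 V.
Then ΔG = −nFE = −3 × 96500 × +0.1507 J/mol = −43.6 kJ/mol.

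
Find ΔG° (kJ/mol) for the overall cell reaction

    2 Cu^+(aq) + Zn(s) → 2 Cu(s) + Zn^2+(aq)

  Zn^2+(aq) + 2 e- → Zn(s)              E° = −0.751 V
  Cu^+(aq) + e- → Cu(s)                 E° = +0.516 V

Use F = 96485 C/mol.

−244 kJ/mol

In the reaction as written Cu^+(aq) is reduced, so the Cu⁺/Cu couple is the cathode and Zn²⁺/Zn is the anode.
E°cell = +0.516 − (−0.751) = +1.267 V; balancing electrons gives n = 2.
ΔG° = −nFE°cell = −(2)(96485)(+1.267) J/mol = −244 kJ/mol.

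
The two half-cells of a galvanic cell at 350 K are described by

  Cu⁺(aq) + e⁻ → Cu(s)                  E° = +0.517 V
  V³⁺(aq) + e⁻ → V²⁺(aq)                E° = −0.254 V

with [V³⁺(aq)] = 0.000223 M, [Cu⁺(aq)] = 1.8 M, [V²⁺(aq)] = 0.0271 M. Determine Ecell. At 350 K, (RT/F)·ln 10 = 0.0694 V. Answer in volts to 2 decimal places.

Cu⁺/Cu is reduced (cathode, E° = +0.517 V) and V³⁺/V²⁺ is oxidized (anode).
E°cell = +0.517 − (−0.254) = +0.771 V, with n = 1 electron transferred.
The balanced reaction is Cu⁺(aq) + V²⁺(aq) → Cu(s) + V³⁺(aq), so Q = [V³⁺(aq)] / ([Cu⁺(aq)]·[V²⁺(aq)]) = 0.00457 and log Q = −2.340.
Applying E = E° − (RT ln10/nF)·log Q gives +0.771 − (0.0694/1)(−2.340) = +0.93 V.

+0.93 V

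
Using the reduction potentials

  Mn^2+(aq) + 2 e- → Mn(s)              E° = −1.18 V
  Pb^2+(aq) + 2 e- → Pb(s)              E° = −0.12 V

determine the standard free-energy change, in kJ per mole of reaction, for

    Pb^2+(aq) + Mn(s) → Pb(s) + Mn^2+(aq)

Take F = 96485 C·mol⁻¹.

In the reaction as written Pb^2+(aq) is reduced, so the Pb²⁺/Pb couple is the cathode and Mn²⁺/Mn is the anode.
E°cell = −0.12 − (−1.18) = +1.06 V; balancing electrons gives n = 2.
ΔG° = −nFE°cell = −(2)(96485)(+1.06) J/mol = −205 kJ/mol.

−205 kJ/mol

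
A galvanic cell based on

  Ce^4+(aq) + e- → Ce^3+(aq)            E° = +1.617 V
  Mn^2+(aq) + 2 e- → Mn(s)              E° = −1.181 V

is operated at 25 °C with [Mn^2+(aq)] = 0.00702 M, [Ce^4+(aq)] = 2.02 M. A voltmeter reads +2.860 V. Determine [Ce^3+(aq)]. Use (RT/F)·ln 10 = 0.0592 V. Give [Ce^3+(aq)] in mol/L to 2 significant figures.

The Ce⁴⁺/Ce³⁺ couple has the larger reduction potential, so it is the cathode: E°cell = +1.617 − (−1.181) = +2.798 V and n = 2.
Since E = E° − (0.0592/n)·log Q, log Q = n(E° − E)/0.0592 = −2.095.
The balanced reaction is 2 Ce^4+(aq) + Mn(s) → 2 Ce^3+(aq) + Mn^2+(aq), so Q = ([Ce^3+(aq)]^2·[Mn^2+(aq)]) / [Ce^4+(aq)]^2.
Substituting the known concentrations and solving, log [Ce^3+(aq)] = 0.335 and [Ce^3+(aq)] = 2.2 M.

2.2 M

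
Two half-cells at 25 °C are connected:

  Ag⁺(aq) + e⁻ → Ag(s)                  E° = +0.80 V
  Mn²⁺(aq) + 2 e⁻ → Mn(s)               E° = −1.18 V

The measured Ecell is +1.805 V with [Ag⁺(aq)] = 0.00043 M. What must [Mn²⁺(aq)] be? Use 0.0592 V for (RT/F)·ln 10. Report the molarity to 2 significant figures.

0.15 M

The Ag⁺/Ag couple has the larger reduction potential, so it is the cathode: E°cell = +0.80 − (−1.18) = +1.98 V and n = 2.
Rearranging E = E° − (0.0592/n)·log Q gives log Q = 2(+1.98 − (+1.805))/0.0592 = 5.912.
Balancing electrons gives 2 Ag⁺(aq) + Mn(s) → 2 Ag(s) + Mn²⁺(aq); thus Q = [Mn²⁺(aq)] / [Ag⁺(aq)]^2.
Isolating [Mn²⁺(aq)] in Q = 10^{5.912} yields log [Mn²⁺(aq)] = −0.821, i.e. 0.15 M.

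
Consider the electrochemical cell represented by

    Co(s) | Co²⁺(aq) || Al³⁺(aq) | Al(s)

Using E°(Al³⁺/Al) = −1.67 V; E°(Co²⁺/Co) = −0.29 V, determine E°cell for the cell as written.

−1.38 V

By convention the left-hand electrode in cell notation is the anode (oxidation) and the right-hand electrode is the cathode (reduction).
E°cell = E°(right) − E°(left) = −1.67 − (−0.29) = −1.38 V.
The negative sign shows that, as written, the cell would require an external voltage to drive the reaction.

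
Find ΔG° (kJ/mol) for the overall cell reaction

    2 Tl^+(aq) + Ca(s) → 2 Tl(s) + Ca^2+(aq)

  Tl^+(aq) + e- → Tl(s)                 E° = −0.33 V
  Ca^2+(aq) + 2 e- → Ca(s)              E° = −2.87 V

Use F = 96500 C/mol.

In the reaction as written Tl^+(aq) is reduced, so the Tl⁺/Tl couple is the cathode and Ca²⁺/Ca is the anode.
E°cell = −0.33 − (−2.87) = +2.54 V; balancing electrons gives n = 2.
ΔG° = −nFE°cell = −(2)(96500)(+2.54) J/mol = −490 kJ/mol.

−490 kJ/mol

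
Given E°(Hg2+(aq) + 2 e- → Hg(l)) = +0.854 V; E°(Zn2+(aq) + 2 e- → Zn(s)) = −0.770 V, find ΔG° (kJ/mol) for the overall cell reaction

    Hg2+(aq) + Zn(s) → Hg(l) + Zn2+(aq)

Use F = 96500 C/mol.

−313 kJ/mol

In the reaction as written Hg2+(aq) is reduced, so the Hg²⁺/Hg couple is the cathode and Zn²⁺/Zn is the anode.
E°cell = +0.854 − (−0.770) = +1.624 V; balancing electrons gives n = 2.
ΔG° = −nFE°cell = −(2)(96500)(+1.624) J/mol = −313 kJ/mol.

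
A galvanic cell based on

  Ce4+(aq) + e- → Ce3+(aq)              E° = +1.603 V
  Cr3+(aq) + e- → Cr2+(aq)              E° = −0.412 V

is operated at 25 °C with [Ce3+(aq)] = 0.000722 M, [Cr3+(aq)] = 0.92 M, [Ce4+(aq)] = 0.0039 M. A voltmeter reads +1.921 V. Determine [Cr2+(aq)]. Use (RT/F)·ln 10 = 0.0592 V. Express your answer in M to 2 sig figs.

0.0044 M

Ce⁴⁺/Ce³⁺ is the cathode (higher E°); E°cell = +1.603 − (−0.412) = +2.015 V with n = 1.
Since E = E° − (0.0592/n)·log Q, log Q = n(E° − E)/0.0592 = 1.588.
Balancing electrons gives Ce4+(aq) + Cr2+(aq) → Ce3+(aq) + Cr3+(aq); thus Q = ([Ce3+(aq)]·[Cr3+(aq)]) / ([Ce4+(aq)]·[Cr2+(aq)]).
Solving for the unknown gives log [Cr2+(aq)] = −2.357, so [Cr2+(aq)] ≈ 0.0044 M.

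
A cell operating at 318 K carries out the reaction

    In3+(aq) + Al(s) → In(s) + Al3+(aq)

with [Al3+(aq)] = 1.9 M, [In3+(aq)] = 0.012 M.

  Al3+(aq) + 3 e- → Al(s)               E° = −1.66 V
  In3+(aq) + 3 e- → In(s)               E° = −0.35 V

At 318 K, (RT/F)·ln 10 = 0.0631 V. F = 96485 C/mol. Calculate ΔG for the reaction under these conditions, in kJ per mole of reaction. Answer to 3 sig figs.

−366 kJ/mol

The standard cell potential is −0.35 − (−1.66) = +1.31 V, with n = 3 electrons in the balanced equation.
Here Q = [Al3+(aq)] / [In3+(aq)] = 158 (log Q = 2.200), giving E = +1.31 − (0.0631/3)·(2.200) = +1.2637 V.
ΔG = −nFE = −(3)(96485)(+1.2637) J/mol = −366 kJ/mol.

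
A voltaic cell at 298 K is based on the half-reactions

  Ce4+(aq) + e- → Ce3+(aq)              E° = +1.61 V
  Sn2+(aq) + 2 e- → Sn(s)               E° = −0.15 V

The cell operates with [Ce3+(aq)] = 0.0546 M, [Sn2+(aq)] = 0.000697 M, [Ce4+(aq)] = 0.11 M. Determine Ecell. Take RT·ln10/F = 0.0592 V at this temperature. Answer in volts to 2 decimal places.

The Ce⁴⁺/Ce³⁺ couple has the more positive E°, so it is the cathode; Sn²⁺/Sn is the anode.
The standard potential is +1.61 − (−0.15) = +1.76 V and the balanced reaction transfers n = 2 electrons.
The balanced reaction is 2 Ce4+(aq) + Sn(s) → 2 Ce3+(aq) + Sn2+(aq), so Q = ([Ce3+(aq)]^2·[Sn2+(aq)]) / [Ce4+(aq)]^2 = 0.000172 and log Q = −3.765.
By the Nernst equation, E = +1.76 − (0.0592/2)·(−3.765) = +1.87 V.

+1.87 V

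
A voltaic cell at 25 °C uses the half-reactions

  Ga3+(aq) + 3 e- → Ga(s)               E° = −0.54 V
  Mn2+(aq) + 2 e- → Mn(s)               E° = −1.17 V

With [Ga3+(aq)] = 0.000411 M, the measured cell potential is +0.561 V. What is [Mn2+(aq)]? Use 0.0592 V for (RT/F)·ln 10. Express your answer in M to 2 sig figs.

1.2 M

With Ga³⁺/Ga at the cathode and Mn²⁺/Mn at the anode, E°cell = −0.54 − (−1.17) = +0.63 V (n = 6).
From the Nernst equation, log Q = n(E° − E)/0.0592 = 6·(+0.63 − (+0.561))/0.0592 = 6.993.
For 2 Ga3+(aq) + 3 Mn(s) → 2 Ga(s) + 3 Mn2+(aq), the reaction quotient is Q = [Mn2+(aq)]^3 / [Ga3+(aq)]^2.
Solving for the unknown gives log [Mn2+(aq)] = 0.074, so [Mn2+(aq)] ≈ 1.2 M.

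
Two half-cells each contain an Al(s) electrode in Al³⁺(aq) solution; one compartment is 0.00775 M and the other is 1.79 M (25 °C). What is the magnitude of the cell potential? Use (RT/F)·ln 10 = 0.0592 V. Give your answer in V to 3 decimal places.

For a concentration cell E°cell = 0, since both electrodes use the same couple.
The compartment with the higher Al³⁺(aq) concentration (1.79 M) acts as the cathode; ions are reduced there and produced at the dilute (0.00775 M) anode.
With n = 3, Ecell = −(0.0592/3)·log([dilute]/[conc]) = −(0.0592/3)·log(0.00775/1.79) = +0.047 V.

0.047 V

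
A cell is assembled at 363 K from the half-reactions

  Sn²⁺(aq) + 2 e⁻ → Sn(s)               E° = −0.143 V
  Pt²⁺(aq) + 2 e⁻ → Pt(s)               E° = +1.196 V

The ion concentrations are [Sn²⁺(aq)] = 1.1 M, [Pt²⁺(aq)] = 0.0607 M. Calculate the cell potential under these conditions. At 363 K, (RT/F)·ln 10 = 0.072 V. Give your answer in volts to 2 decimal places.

The Pt²⁺/Pt couple has the more positive E°, so it is the cathode; Sn²⁺/Sn is the anode.
E°cell = E°cat − E°an = +1.196 − (−0.143) = +1.339 V; n = 2.
The balanced reaction is Pt²⁺(aq) + Sn(s) → Pt(s) + Sn²⁺(aq), so Q = [Sn²⁺(aq)] / [Pt²⁺(aq)] = 18.1 and log Q = 1.258.
Applying E = E° − (RT ln10/nF)·log Q gives +1.339 − (0.072/2)(1.258) = +1.29 V.

+1.29 V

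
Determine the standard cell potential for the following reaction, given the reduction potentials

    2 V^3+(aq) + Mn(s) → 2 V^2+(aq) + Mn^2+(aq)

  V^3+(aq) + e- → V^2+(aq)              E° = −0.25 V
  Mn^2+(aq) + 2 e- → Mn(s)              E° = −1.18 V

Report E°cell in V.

In the reaction as written, V^3+(aq) is reduced (cathode) and Mn^2+(aq) is produced by oxidation at the anode.
E°cell = E°(cathode) − E°(anode) = −0.25 − (−1.18) = +0.93 V.

+0.93 V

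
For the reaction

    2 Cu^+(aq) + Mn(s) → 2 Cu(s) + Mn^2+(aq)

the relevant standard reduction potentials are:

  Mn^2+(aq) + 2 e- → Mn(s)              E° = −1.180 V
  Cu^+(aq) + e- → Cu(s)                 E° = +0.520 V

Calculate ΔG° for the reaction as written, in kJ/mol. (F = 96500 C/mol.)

In the reaction as written Cu^+(aq) is reduced, so the Cu⁺/Cu couple is the cathode and Mn²⁺/Mn is the anode.
E°cell = +0.520 − (−1.180) = +1.700 V; balancing electrons gives n = 2.
ΔG° = −nFE°cell = −(2)(96500)(+1.700) J/mol = −328 kJ/mol.

−328 kJ/mol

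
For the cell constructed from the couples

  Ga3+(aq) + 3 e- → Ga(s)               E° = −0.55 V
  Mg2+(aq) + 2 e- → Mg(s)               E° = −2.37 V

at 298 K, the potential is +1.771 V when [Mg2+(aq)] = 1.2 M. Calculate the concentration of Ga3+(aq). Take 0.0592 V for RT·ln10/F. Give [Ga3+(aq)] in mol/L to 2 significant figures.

The Ga³⁺/Ga couple has the larger reduction potential, so it is the cathode: E°cell = −0.55 − (−2.37) = +1.82 V and n = 6.
Rearranging E = E° − (0.0592/n)·log Q gives log Q = 6(+1.82 − (+1.771))/0.0592 = 4.966.
The balanced reaction is 2 Ga3+(aq) + 3 Mg(s) → 2 Ga(s) + 3 Mg2+(aq), so Q = [Mg2+(aq)]^3 / [Ga3+(aq)]^2.
Isolating [Ga3+(aq)] in Q = 10^{4.966} yields log [Ga3+(aq)] = −2.364, i.e. 0.0043 M.

0.0043 M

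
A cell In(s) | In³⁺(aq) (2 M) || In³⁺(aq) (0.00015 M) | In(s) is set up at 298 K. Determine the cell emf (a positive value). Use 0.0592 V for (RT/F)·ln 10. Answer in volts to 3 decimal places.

0.081 V

For a concentration cell E°cell = 0, since both electrodes use the same couple.
The compartment with the higher In³⁺(aq) concentration (2 M) acts as the cathode; ions are reduced there and produced at the dilute (0.00015 M) anode.
With n = 3, Ecell = −(0.0592/3)·log([dilute]/[conc]) = −(0.0592/3)·log(0.00015/2) = +0.081 V.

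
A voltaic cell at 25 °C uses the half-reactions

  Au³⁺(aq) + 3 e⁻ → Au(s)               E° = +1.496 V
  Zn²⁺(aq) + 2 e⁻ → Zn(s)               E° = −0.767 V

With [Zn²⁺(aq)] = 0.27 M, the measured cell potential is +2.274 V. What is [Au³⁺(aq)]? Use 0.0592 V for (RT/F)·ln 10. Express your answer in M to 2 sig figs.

0.51 M

Au³⁺/Au is the cathode (higher E°); E°cell = +1.496 − (−0.767) = +2.263 V with n = 6.
Rearranging E = E° − (0.0592/n)·log Q gives log Q = 6(+2.263 − (+2.274))/0.0592 = −1.115.
For 2 Au³⁺(aq) + 3 Zn(s) → 2 Au(s) + 3 Zn²⁺(aq), the reaction quotient is Q = [Zn²⁺(aq)]^3 / [Au³⁺(aq)]^2.
Isolating [Au³⁺(aq)] in Q = 10^{−1.115} yields log [Au³⁺(aq)] = −0.295, i.e. 0.51 M.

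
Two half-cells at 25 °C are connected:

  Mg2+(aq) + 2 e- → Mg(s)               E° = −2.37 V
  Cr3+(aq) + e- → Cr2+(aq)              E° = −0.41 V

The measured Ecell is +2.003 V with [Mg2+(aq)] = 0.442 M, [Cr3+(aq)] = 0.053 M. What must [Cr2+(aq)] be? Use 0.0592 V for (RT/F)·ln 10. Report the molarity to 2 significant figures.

With Cr³⁺/Cr²⁺ at the cathode and Mg²⁺/Mg at the anode, E°cell = −0.41 − (−2.37) = +1.96 V (n = 2).
Since E = E° − (0.0592/n)·log Q, log Q = n(E° − E)/0.0592 = −1.453.
For 2 Cr3+(aq) + Mg(s) → 2 Cr2+(aq) + Mg2+(aq), the reaction quotient is Q = ([Cr2+(aq)]^2·[Mg2+(aq)]) / [Cr3+(aq)]^2.
Solving for the unknown gives log [Cr2+(aq)] = −1.825, so [Cr2+(aq)] ≈ 0.015 M.

0.015 M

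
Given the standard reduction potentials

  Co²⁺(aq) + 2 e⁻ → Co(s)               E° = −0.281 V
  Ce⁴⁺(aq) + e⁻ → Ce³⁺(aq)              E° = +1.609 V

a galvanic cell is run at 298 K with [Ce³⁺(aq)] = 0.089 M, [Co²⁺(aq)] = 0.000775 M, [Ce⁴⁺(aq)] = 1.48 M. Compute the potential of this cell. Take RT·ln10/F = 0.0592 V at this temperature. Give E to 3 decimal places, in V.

+2.054 V

Ce⁴⁺/Ce³⁺ is reduced (cathode, E° = +1.609 V) and Co²⁺/Co is oxidized (anode).
E°cell = E°cat − E°an = +1.609 − (−0.281) = +1.890 V; n = 2.
The balanced reaction is 2 Ce⁴⁺(aq) + Co(s) → 2 Ce³⁺(aq) + Co²⁺(aq), so Q = ([Ce³⁺(aq)]^2·[Co²⁺(aq)]) / [Ce⁴⁺(aq)]^2 = 2.8×10^−6 and log Q = −5.552.
By the Nernst equation, E = +1.890 − (0.0592/2)·(−5.552) = +2.054 V.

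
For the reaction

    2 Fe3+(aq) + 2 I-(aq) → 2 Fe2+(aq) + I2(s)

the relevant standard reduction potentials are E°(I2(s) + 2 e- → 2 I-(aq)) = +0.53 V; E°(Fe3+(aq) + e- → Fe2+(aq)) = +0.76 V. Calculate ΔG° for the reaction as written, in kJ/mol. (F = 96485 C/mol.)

In the reaction as written Fe3+(aq) is reduced, so the Fe³⁺/Fe²⁺ couple is the cathode and I₂/I⁻ is the anode.
E°cell = +0.76 − (+0.53) = +0.23 V; balancing electrons gives n = 2.
ΔG° = −nFE°cell = −(2)(96485)(+0.23) J/mol = −44.4 kJ/mol.

−44.4 kJ/mol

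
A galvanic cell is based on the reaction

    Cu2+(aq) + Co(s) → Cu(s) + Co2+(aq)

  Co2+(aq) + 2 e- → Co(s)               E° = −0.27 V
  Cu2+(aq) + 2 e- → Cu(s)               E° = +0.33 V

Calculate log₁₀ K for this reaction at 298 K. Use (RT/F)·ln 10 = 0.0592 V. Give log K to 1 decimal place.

The Cu²⁺/Cu couple is reduced (cathode); E°cell = +0.33 − (−0.27) = +0.60 V with n = 2.
At equilibrium E = 0, so log K = nE°cell / 0.0592 = (2)(+0.60) / 0.0592 = 20.3.

log K = 20.3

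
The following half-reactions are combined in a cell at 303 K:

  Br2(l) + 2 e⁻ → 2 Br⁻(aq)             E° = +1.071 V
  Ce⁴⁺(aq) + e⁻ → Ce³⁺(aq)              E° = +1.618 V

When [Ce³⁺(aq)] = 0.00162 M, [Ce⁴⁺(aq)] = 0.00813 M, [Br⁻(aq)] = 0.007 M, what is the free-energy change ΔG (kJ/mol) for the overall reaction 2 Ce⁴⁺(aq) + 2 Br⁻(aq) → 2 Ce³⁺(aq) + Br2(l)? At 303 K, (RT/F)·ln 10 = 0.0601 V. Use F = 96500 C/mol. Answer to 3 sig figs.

−88.7 kJ/mol

With Ce⁴⁺/Ce³⁺ reduced at the cathode, E°cell = +1.618 − (+1.071) = +0.547 V and n = 2.
Here Q = [Ce³⁺(aq)]^2 / ([Ce⁴⁺(aq)]^2·[Br⁻(aq)]^2) = 810 (log Q = 2.909), giving E = +0.547 − (0.0601/2)·(2.909) = +0.4596 V.
ΔG = −nFE = −(2)(96500)(+0.4596) J/mol = −88.7 kJ/mol.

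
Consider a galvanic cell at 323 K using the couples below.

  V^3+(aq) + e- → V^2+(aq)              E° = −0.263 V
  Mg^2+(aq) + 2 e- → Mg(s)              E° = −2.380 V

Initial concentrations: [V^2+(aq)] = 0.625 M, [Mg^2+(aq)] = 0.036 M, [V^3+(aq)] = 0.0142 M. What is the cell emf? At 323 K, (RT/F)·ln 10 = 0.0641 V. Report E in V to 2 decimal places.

+2.06 V

Since E°(V³⁺/V²⁺) > E°(Mg²⁺/Mg), V³⁺/V²⁺ serves as the cathode.
E°cell = −0.263 − (−2.380) = +2.117 V, with n = 2 electrons transferred.
The balanced reaction is 2 V^3+(aq) + Mg(s) → 2 V^2+(aq) + Mg^2+(aq), so Q = ([V^2+(aq)]^2·[Mg^2+(aq)]) / [V^3+(aq)]^2 = 69.7 and log Q = 1.843.
Applying E = E° − (RT ln10/nF)·log Q gives +2.117 − (0.0641/2)(1.843) = +2.06 V.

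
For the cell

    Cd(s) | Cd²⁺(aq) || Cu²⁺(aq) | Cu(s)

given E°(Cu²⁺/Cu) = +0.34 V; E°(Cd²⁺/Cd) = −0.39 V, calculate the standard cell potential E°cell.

+0.73 V

By convention the left-hand electrode in cell notation is the anode (oxidation) and the right-hand electrode is the cathode (reduction).
E°cell = E°(right) − E°(left) = +0.34 − (−0.39) = +0.73 V.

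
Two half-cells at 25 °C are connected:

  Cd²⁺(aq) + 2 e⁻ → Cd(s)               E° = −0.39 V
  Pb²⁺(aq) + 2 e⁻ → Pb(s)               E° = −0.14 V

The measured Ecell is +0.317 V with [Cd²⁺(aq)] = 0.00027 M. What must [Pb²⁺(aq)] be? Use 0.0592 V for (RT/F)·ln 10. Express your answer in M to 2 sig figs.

With Pb²⁺/Pb at the cathode and Cd²⁺/Cd at the anode, E°cell = −0.14 − (−0.39) = +0.25 V (n = 2).
Rearranging E = E° − (0.0592/n)·log Q gives log Q = 2(+0.25 − (+0.317))/0.0592 = −2.264.
For Pb²⁺(aq) + Cd(s) → Pb(s) + Cd²⁺(aq), the reaction quotient is Q = [Cd²⁺(aq)] / [Pb²⁺(aq)].
Isolating [Pb²⁺(aq)] in Q = 10^{−2.264} yields log [Pb²⁺(aq)] = −1.305, i.e. 0.050 M.

0.050 M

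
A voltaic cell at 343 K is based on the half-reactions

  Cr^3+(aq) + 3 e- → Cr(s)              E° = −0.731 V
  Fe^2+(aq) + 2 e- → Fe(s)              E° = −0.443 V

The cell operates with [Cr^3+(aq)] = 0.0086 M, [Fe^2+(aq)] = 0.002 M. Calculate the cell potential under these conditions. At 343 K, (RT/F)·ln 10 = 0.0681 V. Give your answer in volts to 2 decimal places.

+0.24 V

Fe²⁺/Fe is reduced (cathode, E° = −0.443 V) and Cr³⁺/Cr is oxidized (anode).
E°cell = E°cat − E°an = −0.443 − (−0.731) = +0.288 V; n = 6.
For the overall reaction 3 Fe^2+(aq) + 2 Cr(s) → 3 Fe(s) + 2 Cr^3+(aq), Q = [Cr^3+(aq)]^2 / [Fe^2+(aq)]^3 = 9.24×10^3, giving log Q = 3.966.
By the Nernst equation, E = +0.288 − (0.0681/6)·(3.966) = +0.24 V.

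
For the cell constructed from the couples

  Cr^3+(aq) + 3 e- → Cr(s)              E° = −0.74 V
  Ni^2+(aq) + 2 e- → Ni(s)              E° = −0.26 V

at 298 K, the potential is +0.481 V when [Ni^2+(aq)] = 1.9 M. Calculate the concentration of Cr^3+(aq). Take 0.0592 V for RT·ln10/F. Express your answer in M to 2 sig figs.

2.3 M

With Ni²⁺/Ni at the cathode and Cr³⁺/Cr at the anode, E°cell = −0.26 − (−0.74) = +0.48 V (n = 6).
From the Nernst equation, log Q = n(E° − E)/0.0592 = 6·(+0.48 − (+0.481))/0.0592 = −0.101.
The balanced reaction is 3 Ni^2+(aq) + 2 Cr(s) → 3 Ni(s) + 2 Cr^3+(aq), so Q = [Cr^3+(aq)]^2 / [Ni^2+(aq)]^3.
Isolating [Cr^3+(aq)] in Q = 10^{−0.101} yields log [Cr^3+(aq)] = 0.368, i.e. 2.3 M.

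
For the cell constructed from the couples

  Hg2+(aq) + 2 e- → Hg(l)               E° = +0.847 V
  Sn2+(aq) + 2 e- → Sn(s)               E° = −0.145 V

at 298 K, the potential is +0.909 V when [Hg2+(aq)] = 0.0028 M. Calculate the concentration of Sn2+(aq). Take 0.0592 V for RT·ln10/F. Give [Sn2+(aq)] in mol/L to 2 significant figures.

The Hg²⁺/Hg couple has the larger reduction potential, so it is the cathode: E°cell = +0.847 − (−0.145) = +0.992 V and n = 2.
Rearranging E = E° − (0.0592/n)·log Q gives log Q = 2(+0.992 − (+0.909))/0.0592 = 2.804.
For Hg2+(aq) + Sn(s) → Hg(l) + Sn2+(aq), the reaction quotient is Q = [Sn2+(aq)] / [Hg2+(aq)].
Isolating [Sn2+(aq)] in Q = 10^{2.804} yields log [Sn2+(aq)] = 0.251, i.e. 1.8 M.

1.8 M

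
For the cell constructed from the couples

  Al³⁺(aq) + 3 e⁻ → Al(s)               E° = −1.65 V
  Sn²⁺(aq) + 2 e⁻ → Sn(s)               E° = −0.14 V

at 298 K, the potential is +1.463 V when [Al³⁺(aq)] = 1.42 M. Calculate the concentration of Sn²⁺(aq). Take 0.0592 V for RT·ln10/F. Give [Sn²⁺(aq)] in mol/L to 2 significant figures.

0.033 M

With Sn²⁺/Sn at the cathode and Al³⁺/Al at the anode, E°cell = −0.14 − (−1.65) = +1.51 V (n = 6).
Since E = E° − (0.0592/n)·log Q, log Q = n(E° − E)/0.0592 = 4.764.
Balancing electrons gives 3 Sn²⁺(aq) + 2 Al(s) → 3 Sn(s) + 2 Al³⁺(aq); thus Q = [Al³⁺(aq)]^2 / [Sn²⁺(aq)]^3.
Solving for the unknown gives log [Sn²⁺(aq)] = −1.486, so [Sn²⁺(aq)] ≈ 0.033 M.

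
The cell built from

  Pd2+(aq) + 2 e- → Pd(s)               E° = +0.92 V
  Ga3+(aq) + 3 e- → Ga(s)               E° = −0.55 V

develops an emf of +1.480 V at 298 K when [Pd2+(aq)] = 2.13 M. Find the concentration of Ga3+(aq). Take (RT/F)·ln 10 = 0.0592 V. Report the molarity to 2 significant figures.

0.97 M

With Pd²⁺/Pd at the cathode and Ga³⁺/Ga at the anode, E°cell = +0.92 − (−0.55) = +1.47 V (n = 6).
Rearranging E = E° − (0.0592/n)·log Q gives log Q = 6(+1.47 − (+1.480))/0.0592 = −1.014.
Balancing electrons gives 3 Pd2+(aq) + 2 Ga(s) → 3 Pd(s) + 2 Ga3+(aq); thus Q = [Ga3+(aq)]^2 / [Pd2+(aq)]^3.
Isolating [Ga3+(aq)] in Q = 10^{−1.014} yields log [Ga3+(aq)] = −0.014, i.e. 0.97 M.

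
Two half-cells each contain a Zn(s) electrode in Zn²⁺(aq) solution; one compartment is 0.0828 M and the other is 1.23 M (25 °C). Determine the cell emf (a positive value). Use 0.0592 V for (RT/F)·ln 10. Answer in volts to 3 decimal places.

0.035 V

For a concentration cell E°cell = 0, since both electrodes use the same couple.
The compartment with the higher Zn²⁺(aq) concentration (1.23 M) acts as the cathode; ions are reduced there and produced at the dilute (0.0828 M) anode.
With n = 2, Ecell = −(0.0592/2)·log([dilute]/[conc]) = −(0.0592/2)·log(0.0828/1.23) = +0.035 V.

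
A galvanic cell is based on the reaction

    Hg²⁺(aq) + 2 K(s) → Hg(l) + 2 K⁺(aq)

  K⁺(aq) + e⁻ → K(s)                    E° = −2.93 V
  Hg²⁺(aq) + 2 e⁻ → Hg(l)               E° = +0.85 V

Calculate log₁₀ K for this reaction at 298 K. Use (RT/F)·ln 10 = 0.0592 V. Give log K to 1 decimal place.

log K = 127.7

The Hg²⁺/Hg couple is reduced (cathode); E°cell = +0.85 − (−2.93) = +3.78 V with n = 2.
At equilibrium E = 0, so log K = nE°cell / 0.0592 = (2)(+3.78) / 0.0592 = 127.7.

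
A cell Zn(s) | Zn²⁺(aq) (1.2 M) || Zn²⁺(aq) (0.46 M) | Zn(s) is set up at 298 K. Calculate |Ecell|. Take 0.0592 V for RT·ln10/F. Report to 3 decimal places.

For a concentration cell E°cell = 0, since both electrodes use the same couple.
The compartment with the higher Zn²⁺(aq) concentration (1.2 M) acts as the cathode; ions are reduced there and produced at the dilute (0.46 M) anode.
With n = 2, Ecell = −(0.0592/2)·log([dilute]/[conc]) = −(0.0592/2)·log(0.46/1.2) = +0.012 V.

0.012 V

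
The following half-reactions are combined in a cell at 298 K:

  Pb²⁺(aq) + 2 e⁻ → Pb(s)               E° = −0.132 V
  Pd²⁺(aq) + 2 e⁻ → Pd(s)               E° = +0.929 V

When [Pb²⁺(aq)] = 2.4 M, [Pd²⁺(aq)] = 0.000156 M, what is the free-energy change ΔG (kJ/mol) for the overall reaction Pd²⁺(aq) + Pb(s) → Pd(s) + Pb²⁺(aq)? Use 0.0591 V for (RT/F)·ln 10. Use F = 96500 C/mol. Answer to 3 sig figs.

−181 kJ/mol

The standard cell potential is +0.929 − (−0.132) = +1.061 V, with n = 2 electrons in the balanced equation.
Q = [Pb²⁺(aq)] / [Pd²⁺(aq)] = 1.54×10^4, so log Q = 4.187 and E = +1.061 − (0.0591/2)(4.187) = +0.9373 V.
Finally ΔG = −nFE = −(2)(96500 C/mol)(+0.9373 V) = −181 kJ/mol.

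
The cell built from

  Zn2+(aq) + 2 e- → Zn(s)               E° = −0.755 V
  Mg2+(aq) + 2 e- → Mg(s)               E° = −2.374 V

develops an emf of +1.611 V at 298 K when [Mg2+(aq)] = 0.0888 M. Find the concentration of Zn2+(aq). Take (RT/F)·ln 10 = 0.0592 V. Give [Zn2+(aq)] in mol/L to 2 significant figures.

Zn²⁺/Zn is the cathode (higher E°); E°cell = −0.755 − (−2.374) = +1.619 V with n = 2.
From the Nernst equation, log Q = n(E° − E)/0.0592 = 2·(+1.619 − (+1.611))/0.0592 = 0.270.
Balancing electrons gives Zn2+(aq) + Mg(s) → Zn(s) + Mg2+(aq); thus Q = [Mg2+(aq)] / [Zn2+(aq)].
Substituting the known concentrations and solving, log [Zn2+(aq)] = −1.322 and [Zn2+(aq)] = 0.048 M.

0.048 M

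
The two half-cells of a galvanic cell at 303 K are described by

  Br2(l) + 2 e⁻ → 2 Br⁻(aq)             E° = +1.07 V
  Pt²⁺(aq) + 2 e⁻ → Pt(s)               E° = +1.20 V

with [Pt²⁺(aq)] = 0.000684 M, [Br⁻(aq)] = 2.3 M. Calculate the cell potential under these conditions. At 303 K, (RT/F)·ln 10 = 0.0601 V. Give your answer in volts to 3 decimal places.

Pt²⁺/Pt is reduced (cathode, E° = +1.20 V) and Br₂/Br⁻ is oxidized (anode).
The standard potential is +1.20 − (+1.07) = +0.13 V and the balanced reaction transfers n = 2 electrons.
The balanced reaction is Pt²⁺(aq) + 2 Br⁻(aq) → Pt(s) + Br2(l), so Q = 1 / ([Pt²⁺(aq)]·[Br⁻(aq)]^2) = 276 and log Q = 2.441.
Applying E = E° − (RT ln10/nF)·log Q gives +0.13 − (0.0601/2)(2.441) = +0.057 V.

+0.057 V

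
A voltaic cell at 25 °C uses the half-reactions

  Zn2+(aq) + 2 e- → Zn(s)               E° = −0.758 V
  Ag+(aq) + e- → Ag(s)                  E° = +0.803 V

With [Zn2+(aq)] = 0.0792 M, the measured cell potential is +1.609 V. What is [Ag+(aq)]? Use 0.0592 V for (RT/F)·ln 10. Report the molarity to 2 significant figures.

Ag⁺/Ag is the cathode (higher E°); E°cell = +0.803 − (−0.758) = +1.561 V with n = 2.
From the Nernst equation, log Q = n(E° − E)/0.0592 = 2·(+1.561 − (+1.609))/0.0592 = −1.622.
For 2 Ag+(aq) + Zn(s) → 2 Ag(s) + Zn2+(aq), the reaction quotient is Q = [Zn2+(aq)] / [Ag+(aq)]^2.
Solving for the unknown gives log [Ag+(aq)] = 0.260, so [Ag+(aq)] ≈ 1.8 M.

1.8 M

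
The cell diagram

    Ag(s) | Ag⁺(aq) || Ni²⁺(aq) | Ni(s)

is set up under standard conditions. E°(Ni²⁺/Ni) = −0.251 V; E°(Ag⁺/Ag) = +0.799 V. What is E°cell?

−1.050 V

By convention the left-hand electrode in cell notation is the anode (oxidation) and the right-hand electrode is the cathode (reduction).
E°cell = E°(right) − E°(left) = −0.251 − (+0.799) = −1.050 V.
The negative sign shows that, as written, the cell would require an external voltage to drive the reaction.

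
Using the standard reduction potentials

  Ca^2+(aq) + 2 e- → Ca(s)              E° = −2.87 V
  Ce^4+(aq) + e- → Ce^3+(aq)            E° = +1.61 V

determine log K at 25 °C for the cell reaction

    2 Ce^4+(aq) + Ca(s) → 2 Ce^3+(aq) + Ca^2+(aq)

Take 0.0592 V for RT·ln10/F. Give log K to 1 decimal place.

The Ce⁴⁺/Ce³⁺ couple is reduced (cathode); E°cell = +1.61 − (−2.87) = +4.48 V with n = 2.
At equilibrium E = 0, so log K = nE°cell / 0.0592 = (2)(+4.48) / 0.0592 = 151.4.

log K = 151.4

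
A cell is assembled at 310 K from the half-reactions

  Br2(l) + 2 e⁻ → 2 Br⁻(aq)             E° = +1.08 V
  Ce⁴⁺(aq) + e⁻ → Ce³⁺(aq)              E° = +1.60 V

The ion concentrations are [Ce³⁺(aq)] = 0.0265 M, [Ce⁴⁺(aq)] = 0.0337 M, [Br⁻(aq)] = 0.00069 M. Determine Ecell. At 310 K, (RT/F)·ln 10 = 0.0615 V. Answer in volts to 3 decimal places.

Ce⁴⁺/Ce³⁺ is reduced (cathode, E° = +1.60 V) and Br₂/Br⁻ is oxidized (anode).
E°cell = +1.60 − (+1.08) = +0.52 V, with n = 2 electrons transferred.
Balancing gives 2 Ce⁴⁺(aq) + 2 Br⁻(aq) → 2 Ce³⁺(aq) + Br2(l); hence Q = [Ce³⁺(aq)]^2 / ([Ce⁴⁺(aq)]^2·[Br⁻(aq)]^2) = 1.3×10^6 (log Q = 6.114).
Applying E = E° − (RT ln10/nF)·log Q gives +0.52 − (0.0615/2)(6.114) = +0.332 V.

+0.332 V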